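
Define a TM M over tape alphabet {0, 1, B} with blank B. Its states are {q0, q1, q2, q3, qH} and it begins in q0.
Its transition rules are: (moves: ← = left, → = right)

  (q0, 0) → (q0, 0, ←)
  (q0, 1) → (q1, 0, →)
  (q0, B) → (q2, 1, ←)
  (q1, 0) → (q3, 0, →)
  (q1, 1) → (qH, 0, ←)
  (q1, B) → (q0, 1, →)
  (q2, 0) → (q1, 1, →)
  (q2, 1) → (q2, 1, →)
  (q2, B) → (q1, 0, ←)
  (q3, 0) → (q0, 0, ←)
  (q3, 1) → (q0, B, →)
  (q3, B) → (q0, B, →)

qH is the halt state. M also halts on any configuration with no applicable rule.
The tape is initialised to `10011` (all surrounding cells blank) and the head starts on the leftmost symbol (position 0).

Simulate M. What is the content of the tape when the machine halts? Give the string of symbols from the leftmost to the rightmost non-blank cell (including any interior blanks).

state=q0 head=0 tape=BBB[1]0011   (q0,1)→(q1,0,→)
state=q1 head=1 tape=BBB0[0]011   (q1,0)→(q3,0,→)
state=q3 head=2 tape=BBB00[0]11   (q3,0)→(q0,0,←)
state=q0 head=1 tape=BBB0[0]011   (q0,0)→(q0,0,←)
state=q0 head=0 tape=BBB[0]0011   (q0,0)→(q0,0,←)
state=q0 head=-1 tape=BB[B]00011   (q0,B)→(q2,1,←)
state=q2 head=-2 tape=B[B]100011   (q2,B)→(q1,0,←)
state=q1 head=-3 tape=[B]0100011   (q1,B)→(q0,1,→)
state=q0 head=-2 tape=1[0]100011   (q0,0)→(q0,0,←)
state=q0 head=-3 tape=[1]0100011   (q0,1)→(q1,0,→)
state=q1 head=-2 tape=0[0]100011   (q1,0)→(q3,0,→)
state=q3 head=-1 tape=00[1]00011   (q3,1)→(q0,B,→)
state=q0 head=0 tape=00B[0]0011   (q0,0)→(q0,0,←)
state=q0 head=-1 tape=00[B]00011   (q0,B)→(q2,1,←)
state=q2 head=-2 tape=0[0]100011   (q2,0)→(q1,1,→)
state=q1 head=-1 tape=01[1]00011   (q1,1)→(qH,0,←)
state=qH head=-2 tape=0[1]000011
The non-blank tape span at halt is 01000011.

01000011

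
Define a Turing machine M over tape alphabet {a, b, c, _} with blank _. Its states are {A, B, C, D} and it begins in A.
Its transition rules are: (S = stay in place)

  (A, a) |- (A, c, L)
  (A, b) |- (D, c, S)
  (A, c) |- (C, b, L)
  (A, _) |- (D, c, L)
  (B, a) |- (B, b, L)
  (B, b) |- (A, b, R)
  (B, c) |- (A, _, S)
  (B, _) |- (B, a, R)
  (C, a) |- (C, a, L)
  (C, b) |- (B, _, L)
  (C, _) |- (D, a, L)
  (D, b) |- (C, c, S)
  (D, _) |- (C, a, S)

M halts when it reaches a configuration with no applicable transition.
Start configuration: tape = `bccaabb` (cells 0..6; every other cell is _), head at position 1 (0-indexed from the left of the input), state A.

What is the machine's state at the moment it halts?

D

state=A head=1 tape=__b[c]caabb   (A,c)→(C,b,L)
state=C head=0 tape=__[b]bcaabb   (C,b)→(B,_,L)
state=B head=-1 tape=_[_]_bcaabb   (B,_)→(B,a,R)
state=B head=0 tape=_a[_]bcaabb   (B,_)→(B,a,R)
state=B head=1 tape=_aa[b]caabb   (B,b)→(A,b,R)
state=A head=2 tape=_aab[c]aabb   (A,c)→(C,b,L)
state=C head=1 tape=_aa[b]baabb   (C,b)→(B,_,L)
state=B head=0 tape=_a[a]_baabb   (B,a)→(B,b,L)
state=B head=-1 tape=_[a]b_baabb   (B,a)→(B,b,L)
state=B head=-2 tape=[_]bb_baabb   (B,_)→(B,a,R)
state=B head=-1 tape=a[b]b_baabb   (B,b)→(A,b,R)
state=A head=0 tape=ab[b]_baabb   (A,b)→(D,c,S)
state=D head=0 tape=ab[c]_baabb
No transition is defined for (D, c); M halts in state D.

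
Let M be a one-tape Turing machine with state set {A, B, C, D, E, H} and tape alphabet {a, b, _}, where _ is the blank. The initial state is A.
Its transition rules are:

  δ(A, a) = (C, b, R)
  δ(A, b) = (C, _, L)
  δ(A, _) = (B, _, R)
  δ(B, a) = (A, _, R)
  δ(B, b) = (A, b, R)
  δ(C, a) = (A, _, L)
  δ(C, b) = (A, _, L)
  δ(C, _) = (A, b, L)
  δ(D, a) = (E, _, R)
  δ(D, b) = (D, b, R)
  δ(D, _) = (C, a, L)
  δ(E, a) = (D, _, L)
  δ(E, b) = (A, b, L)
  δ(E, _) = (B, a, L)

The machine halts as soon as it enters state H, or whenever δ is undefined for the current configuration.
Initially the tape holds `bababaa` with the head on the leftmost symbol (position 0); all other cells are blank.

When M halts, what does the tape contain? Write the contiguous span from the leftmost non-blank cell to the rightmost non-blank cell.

b_b_b_b_b

A | __[b]ababaa___   read b → write _, move L, go to C
C | _[_]_ababaa___   read _ → write b, move L, go to A
A | [_]b_ababaa___   read _ → write _, move R, go to B
B | _[b]_ababaa___   read b → write b, move R, go to A
A | _b[_]ababaa___   read _ → write _, move R, go to B
B | _b_[a]babaa___   read a → write _, move R, go to A
A | _b__[b]abaa___   read b → write _, move L, go to C
C | _b_[_]_abaa___   read _ → write b, move L, go to A
A | _b[_]b_abaa___   read _ → write _, move R, go to B
B | _b_[b]_abaa___   read b → write b, move R, go to A
A | _b_b[_]abaa___   read _ → write _, move R, go to B
B | _b_b_[a]baa___   read a → write _, move R, go to A
A | _b_b__[b]aa___   read b → write _, move L, go to C
C | _b_b_[_]_aa___   read _ → write b, move L, go to A
A | _b_b[_]b_aa___   read _ → write _, move R, go to B
B | _b_b_[b]_aa___   read b → write b, move R, go to A
A | _b_b_b[_]aa___   read _ → write _, move R, go to B
B | _b_b_b_[a]a___   read a → write _, move R, go to A
A | _b_b_b__[a]___   read a → write b, move R, go to C
C | _b_b_b__b[_]__   read _ → write b, move L, go to A
A | _b_b_b__[b]b__   read b → write _, move L, go to C
C | _b_b_b_[_]_b__   read _ → write b, move L, go to A
A | _b_b_b[_]b_b__   read _ → write _, move R, go to B
B | _b_b_b_[b]_b__   read b → write b, move R, go to A
A | _b_b_b_b[_]b__   read _ → write _, move R, go to B
B | _b_b_b_b_[b]__   read b → write b, move R, go to A
A | _b_b_b_b_b[_]_   read _ → write _, move R, go to B
B | _b_b_b_b_b_[_]
The non-blank tape span at halt is b_b_b_b_b.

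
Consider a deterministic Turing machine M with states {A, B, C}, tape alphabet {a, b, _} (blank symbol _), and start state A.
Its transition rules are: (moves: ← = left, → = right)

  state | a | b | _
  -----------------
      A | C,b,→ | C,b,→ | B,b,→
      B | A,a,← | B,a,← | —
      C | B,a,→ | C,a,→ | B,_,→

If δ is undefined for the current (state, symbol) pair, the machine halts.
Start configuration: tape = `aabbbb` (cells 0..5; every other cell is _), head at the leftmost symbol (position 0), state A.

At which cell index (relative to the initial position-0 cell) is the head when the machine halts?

state=A head=0 tape=[a]abbbb_   (A,a)→(C,b,→)
state=C head=1 tape=b[a]bbbb_   (C,a)→(B,a,→)
state=B head=2 tape=ba[b]bbb_   (B,b)→(B,a,←)
state=B head=1 tape=b[a]abbb_   (B,a)→(A,a,←)
state=A head=0 tape=[b]aabbb_   (A,b)→(C,b,→)
state=C head=1 tape=b[a]abbb_   (C,a)→(B,a,→)
state=B head=2 tape=ba[a]bbb_   (B,a)→(A,a,←)
state=A head=1 tape=b[a]abbb_   (A,a)→(C,b,→)
state=C head=2 tape=bb[a]bbb_   (C,a)→(B,a,→)
state=B head=3 tape=bba[b]bb_   (B,b)→(B,a,←)
state=B head=2 tape=bb[a]abb_   (B,a)→(A,a,←)
state=A head=1 tape=b[b]aabb_   (A,b)→(C,b,→)
state=C head=2 tape=bb[a]abb_   (C,a)→(B,a,→)
state=B head=3 tape=bba[a]bb_   (B,a)→(A,a,←)
state=A head=2 tape=bb[a]abb_   (A,a)→(C,b,→)
state=C head=3 tape=bbb[a]bb_   (C,a)→(B,a,→)
state=B head=4 tape=bbba[b]b_   (B,b)→(B,a,←)
state=B head=3 tape=bbb[a]ab_   (B,a)→(A,a,←)
state=A head=2 tape=bb[b]aab_   (A,b)→(C,b,→)
state=C head=3 tape=bbb[a]ab_   (C,a)→(B,a,→)
state=B head=4 tape=bbba[a]b_   (B,a)→(A,a,←)
state=A head=3 tape=bbb[a]ab_   (A,a)→(C,b,→)
state=C head=4 tape=bbbb[a]b_   (C,a)→(B,a,→)
state=B head=5 tape=bbbba[b]_   (B,b)→(B,a,←)
state=B head=4 tape=bbbb[a]a_   (B,a)→(A,a,←)
state=A head=3 tape=bbb[b]aa_   (A,b)→(C,b,→)
state=C head=4 tape=bbbb[a]a_   (C,a)→(B,a,→)
state=B head=5 tape=bbbba[a]_   (B,a)→(A,a,←)
state=A head=4 tape=bbbb[a]a_   (A,a)→(C,b,→)
state=C head=5 tape=bbbbb[a]_   (C,a)→(B,a,→)
state=B head=6 tape=bbbbba[_]
At halt the head is at cell 6.

6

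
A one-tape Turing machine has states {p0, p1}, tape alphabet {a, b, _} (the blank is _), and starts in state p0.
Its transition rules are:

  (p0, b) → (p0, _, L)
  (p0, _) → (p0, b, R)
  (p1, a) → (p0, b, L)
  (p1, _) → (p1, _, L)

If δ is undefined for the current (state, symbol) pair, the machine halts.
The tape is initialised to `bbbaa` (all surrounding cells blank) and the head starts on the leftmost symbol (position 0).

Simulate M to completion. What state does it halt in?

p0 | ___[b]bbaa   read b → write _, move L, go to p0
p0 | __[_]_bbaa   read _ → write b, move R, go to p0
p0 | __b[_]bbaa   read _ → write b, move R, go to p0
p0 | __bb[b]baa   read b → write _, move L, go to p0
p0 | __b[b]_baa   read b → write _, move L, go to p0
p0 | __[b]__baa   read b → write _, move L, go to p0
p0 | _[_]___baa   read _ → write b, move R, go to p0
p0 | _b[_]__baa   read _ → write b, move R, go to p0
p0 | _bb[_]_baa   read _ → write b, move R, go to p0
p0 | _bbb[_]baa   read _ → write b, move R, go to p0
p0 | _bbbb[b]aa   read b → write _, move L, go to p0
p0 | _bbb[b]_aa   read b → write _, move L, go to p0
p0 | _bb[b]__aa   read b → write _, move L, go to p0
p0 | _b[b]___aa   read b → write _, move L, go to p0
p0 | _[b]____aa   read b → write _, move L, go to p0
p0 | [_]_____aa   read _ → write b, move R, go to p0
p0 | b[_]____aa   read _ → write b, move R, go to p0
p0 | bb[_]___aa   read _ → write b, move R, go to p0
p0 | bbb[_]__aa   read _ → write b, move R, go to p0
p0 | bbbb[_]_aa   read _ → write b, move R, go to p0
p0 | bbbbb[_]aa   read _ → write b, move R, go to p0
p0 | bbbbbb[a]a
No transition is defined for (p0, a); M halts in state p0.

p0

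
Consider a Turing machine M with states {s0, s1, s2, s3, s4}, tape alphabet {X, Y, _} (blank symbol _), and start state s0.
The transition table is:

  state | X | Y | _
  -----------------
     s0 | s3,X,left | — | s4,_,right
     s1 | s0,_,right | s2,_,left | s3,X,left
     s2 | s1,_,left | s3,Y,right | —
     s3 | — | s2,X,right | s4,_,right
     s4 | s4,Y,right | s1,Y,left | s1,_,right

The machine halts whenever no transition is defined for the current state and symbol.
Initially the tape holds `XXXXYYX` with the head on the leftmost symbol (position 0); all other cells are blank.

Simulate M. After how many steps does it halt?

s0 | _[X]XXXYYX   read X → write X, move left, go to s3
s3 | [_]XXXXYYX   read _ → write _, move right, go to s4
s4 | _[X]XXXYYX   read X → write Y, move right, go to s4
s4 | _Y[X]XXYYX   read X → write Y, move right, go to s4
s4 | _YY[X]XYYX   read X → write Y, move right, go to s4
s4 | _YYY[X]YYX   read X → write Y, move right, go to s4
s4 | _YYYY[Y]YX   read Y → write Y, move left, go to s1
s1 | _YYY[Y]YYX   read Y → write _, move left, go to s2
s2 | _YY[Y]_YYX   read Y → write Y, move right, go to s3
s3 | _YYY[_]YYX   read _ → write _, move right, go to s4
s4 | _YYY_[Y]YX   read Y → write Y, move left, go to s1
s1 | _YYY[_]YYX   read _ → write X, move left, go to s3
s3 | _YY[Y]XYYX   read Y → write X, move right, go to s2
s2 | _YYX[X]YYX   read X → write _, move left, go to s1
s1 | _YY[X]_YYX   read X → write _, move right, go to s0
s0 | _YY_[_]YYX   read _ → write _, move right, go to s4
s4 | _YY__[Y]YX   read Y → write Y, move left, go to s1
s1 | _YY_[_]YYX   read _ → write X, move left, go to s3
s3 | _YY[_]XYYX   read _ → write _, move right, go to s4
s4 | _YY_[X]YYX   read X → write Y, move right, go to s4
s4 | _YY_Y[Y]YX   read Y → write Y, move left, go to s1
s1 | _YY_[Y]YYX   read Y → write _, move left, go to s2
s2 | _YY[_]_YYX
M halts after 22 transitions.

22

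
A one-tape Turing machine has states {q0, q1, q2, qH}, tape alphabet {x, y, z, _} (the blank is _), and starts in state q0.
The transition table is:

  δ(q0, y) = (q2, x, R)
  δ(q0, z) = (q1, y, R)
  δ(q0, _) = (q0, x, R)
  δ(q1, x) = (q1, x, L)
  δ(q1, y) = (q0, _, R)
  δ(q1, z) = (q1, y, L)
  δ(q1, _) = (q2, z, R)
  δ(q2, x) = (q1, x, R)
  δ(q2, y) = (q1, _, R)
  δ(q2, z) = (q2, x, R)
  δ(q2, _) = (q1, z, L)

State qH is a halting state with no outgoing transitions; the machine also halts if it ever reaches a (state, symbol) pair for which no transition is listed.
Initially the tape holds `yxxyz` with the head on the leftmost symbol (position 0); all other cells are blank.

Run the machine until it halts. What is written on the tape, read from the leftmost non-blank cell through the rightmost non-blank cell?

z__xxxyz

state=q0 head=0 tape=___[y]xxyz   (q0,y)→(q2,x,R)
state=q2 head=1 tape=___x[x]xyz   (q2,x)→(q1,x,R)
state=q1 head=2 tape=___xx[x]yz   (q1,x)→(q1,x,L)
state=q1 head=1 tape=___x[x]xyz   (q1,x)→(q1,x,L)
state=q1 head=0 tape=___[x]xxyz   (q1,x)→(q1,x,L)
state=q1 head=-1 tape=__[_]xxxyz   (q1,_)→(q2,z,R)
state=q2 head=0 tape=__z[x]xxyz   (q2,x)→(q1,x,R)
state=q1 head=1 tape=__zx[x]xyz   (q1,x)→(q1,x,L)
state=q1 head=0 tape=__z[x]xxyz   (q1,x)→(q1,x,L)
state=q1 head=-1 tape=__[z]xxxyz   (q1,z)→(q1,y,L)
state=q1 head=-2 tape=_[_]yxxxyz   (q1,_)→(q2,z,R)
state=q2 head=-1 tape=_z[y]xxxyz   (q2,y)→(q1,_,R)
state=q1 head=0 tape=_z_[x]xxyz   (q1,x)→(q1,x,L)
state=q1 head=-1 tape=_z[_]xxxyz   (q1,_)→(q2,z,R)
state=q2 head=0 tape=_zz[x]xxyz   (q2,x)→(q1,x,R)
state=q1 head=1 tape=_zzx[x]xyz   (q1,x)→(q1,x,L)
state=q1 head=0 tape=_zz[x]xxyz   (q1,x)→(q1,x,L)
state=q1 head=-1 tape=_z[z]xxxyz   (q1,z)→(q1,y,L)
state=q1 head=-2 tape=_[z]yxxxyz   (q1,z)→(q1,y,L)
state=q1 head=-3 tape=[_]yyxxxyz   (q1,_)→(q2,z,R)
state=q2 head=-2 tape=z[y]yxxxyz   (q2,y)→(q1,_,R)
state=q1 head=-1 tape=z_[y]xxxyz   (q1,y)→(q0,_,R)
state=q0 head=0 tape=z__[x]xxyz
The non-blank tape span at halt is z__xxxyz.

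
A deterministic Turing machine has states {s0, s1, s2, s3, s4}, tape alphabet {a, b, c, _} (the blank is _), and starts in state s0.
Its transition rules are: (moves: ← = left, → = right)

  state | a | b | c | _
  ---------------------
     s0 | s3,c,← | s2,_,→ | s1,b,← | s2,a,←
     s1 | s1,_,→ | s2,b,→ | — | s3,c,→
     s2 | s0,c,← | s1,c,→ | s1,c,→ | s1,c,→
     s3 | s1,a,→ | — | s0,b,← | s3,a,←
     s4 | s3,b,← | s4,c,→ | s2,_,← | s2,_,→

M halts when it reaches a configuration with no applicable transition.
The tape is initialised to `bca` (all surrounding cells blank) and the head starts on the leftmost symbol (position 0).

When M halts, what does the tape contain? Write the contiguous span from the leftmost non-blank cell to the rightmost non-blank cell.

c_cbba

s0 | [b]ca____   read b → write _, move →, go to s2
s2 | _[c]a____   read c → write c, move →, go to s1
s1 | _c[a]____   read a → write _, move →, go to s1
s1 | _c_[_]___   read _ → write c, move →, go to s3
s3 | _c_c[_]__   read _ → write a, move ←, go to s3
s3 | _c_[c]a__   read c → write b, move ←, go to s0
s0 | _c[_]ba__   read _ → write a, move ←, go to s2
s2 | _[c]aba__   read c → write c, move →, go to s1
s1 | _c[a]ba__   read a → write _, move →, go to s1
s1 | _c_[b]a__   read b → write b, move →, go to s2
s2 | _c_b[a]__   read a → write c, move ←, go to s0
s0 | _c_[b]c__   read b → write _, move →, go to s2
s2 | _c__[c]__   read c → write c, move →, go to s1
s1 | _c__c[_]_   read _ → write c, move →, go to s3
s3 | _c__cc[_]   read _ → write a, move ←, go to s3
s3 | _c__c[c]a   read c → write b, move ←, go to s0
s0 | _c__[c]ba   read c → write b, move ←, go to s1
s1 | _c_[_]bba   read _ → write c, move →, go to s3
s3 | _c_c[b]ba
The non-blank tape span at halt is c_cbba.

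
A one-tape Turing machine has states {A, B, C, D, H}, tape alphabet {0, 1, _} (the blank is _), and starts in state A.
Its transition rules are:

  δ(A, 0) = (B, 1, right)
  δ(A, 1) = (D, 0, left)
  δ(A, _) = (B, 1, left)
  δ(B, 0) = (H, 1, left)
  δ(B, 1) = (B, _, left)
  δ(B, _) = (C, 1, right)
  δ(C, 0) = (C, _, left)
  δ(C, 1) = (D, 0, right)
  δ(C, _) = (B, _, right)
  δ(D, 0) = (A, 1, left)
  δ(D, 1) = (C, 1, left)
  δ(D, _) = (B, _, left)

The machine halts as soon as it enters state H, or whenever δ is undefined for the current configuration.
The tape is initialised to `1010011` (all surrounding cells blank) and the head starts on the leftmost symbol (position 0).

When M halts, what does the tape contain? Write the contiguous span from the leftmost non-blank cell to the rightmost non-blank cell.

1_1010011

A | __[1]010011   read 1 → write 0, move left, go to D
D | _[_]0010011   read _ → write _, move left, go to B
B | [_]_0010011   read _ → write 1, move right, go to C
C | 1[_]0010011   read _ → write _, move right, go to B
B | 1_[0]010011   read 0 → write 1, move left, go to H
H | 1[_]1010011
The non-blank tape span at halt is 1_1010011.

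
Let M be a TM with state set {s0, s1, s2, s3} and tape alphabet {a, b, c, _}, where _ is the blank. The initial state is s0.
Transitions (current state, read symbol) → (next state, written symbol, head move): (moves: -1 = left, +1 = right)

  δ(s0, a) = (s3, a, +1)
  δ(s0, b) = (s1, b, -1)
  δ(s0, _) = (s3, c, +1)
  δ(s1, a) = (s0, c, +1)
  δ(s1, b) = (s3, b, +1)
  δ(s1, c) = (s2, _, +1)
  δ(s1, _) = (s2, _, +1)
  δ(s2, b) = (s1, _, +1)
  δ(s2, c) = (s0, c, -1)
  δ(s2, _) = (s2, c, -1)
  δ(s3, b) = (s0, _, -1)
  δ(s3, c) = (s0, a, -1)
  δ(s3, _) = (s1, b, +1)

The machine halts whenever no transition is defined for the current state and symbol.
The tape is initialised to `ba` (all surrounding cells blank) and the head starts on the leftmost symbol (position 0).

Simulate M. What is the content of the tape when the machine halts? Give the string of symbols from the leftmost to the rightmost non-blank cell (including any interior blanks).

s0 | _[b]a____   read b → write b, move -1, go to s1
s1 | [_]ba____   read _ → write _, move +1, go to s2
s2 | _[b]a____   read b → write _, move +1, go to s1
s1 | __[a]____   read a → write c, move +1, go to s0
s0 | __c[_]___   read _ → write c, move +1, go to s3
s3 | __cc[_]__   read _ → write b, move +1, go to s1
s1 | __ccb[_]_   read _ → write _, move +1, go to s2
s2 | __ccb_[_]   read _ → write c, move -1, go to s2
s2 | __ccb[_]c   read _ → write c, move -1, go to s2
s2 | __cc[b]cc   read b → write _, move +1, go to s1
s1 | __cc_[c]c   read c → write _, move +1, go to s2
s2 | __cc__[c]   read c → write c, move -1, go to s0
s0 | __cc_[_]c   read _ → write c, move +1, go to s3
s3 | __cc_c[c]   read c → write a, move -1, go to s0
s0 | __cc_[c]a
The non-blank tape span at halt is cc_ca.

cc_ca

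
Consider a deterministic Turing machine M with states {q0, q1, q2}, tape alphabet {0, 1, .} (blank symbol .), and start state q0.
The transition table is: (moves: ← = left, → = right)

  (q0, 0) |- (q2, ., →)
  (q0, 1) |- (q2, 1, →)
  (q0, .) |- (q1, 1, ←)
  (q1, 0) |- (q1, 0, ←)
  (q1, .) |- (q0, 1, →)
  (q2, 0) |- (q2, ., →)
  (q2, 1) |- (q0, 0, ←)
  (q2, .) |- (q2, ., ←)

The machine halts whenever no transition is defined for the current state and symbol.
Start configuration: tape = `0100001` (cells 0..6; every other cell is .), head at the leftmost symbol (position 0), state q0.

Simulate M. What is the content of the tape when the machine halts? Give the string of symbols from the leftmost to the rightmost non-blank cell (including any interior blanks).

q0 | .[0]100001.   read 0 → write ., move →, go to q2
q2 | ..[1]00001.   read 1 → write 0, move ←, go to q0
q0 | .[.]000001.   read . → write 1, move ←, go to q1
q1 | [.]1000001.   read . → write 1, move →, go to q0
q0 | 1[1]000001.   read 1 → write 1, move →, go to q2
q2 | 11[0]00001.   read 0 → write ., move →, go to q2
q2 | 11.[0]0001.   read 0 → write ., move →, go to q2
q2 | 11..[0]001.   read 0 → write ., move →, go to q2
q2 | 11...[0]01.   read 0 → write ., move →, go to q2
q2 | 11....[0]1.   read 0 → write ., move →, go to q2
q2 | 11.....[1].   read 1 → write 0, move ←, go to q0
q0 | 11....[.]0.   read . → write 1, move ←, go to q1
q1 | 11...[.]10.   read . → write 1, move →, go to q0
q0 | 11...1[1]0.   read 1 → write 1, move →, go to q2
q2 | 11...11[0].   read 0 → write ., move →, go to q2
q2 | 11...11.[.]   read . → write ., move ←, go to q2
q2 | 11...11[.].   read . → write ., move ←, go to q2
q2 | 11...1[1]..   read 1 → write 0, move ←, go to q0
q0 | 11...[1]0..   read 1 → write 1, move →, go to q2
q2 | 11...1[0]..   read 0 → write ., move →, go to q2
q2 | 11...1.[.].   read . → write ., move ←, go to q2
q2 | 11...1[.]..   read . → write ., move ←, go to q2
q2 | 11...[1]...   read 1 → write 0, move ←, go to q0
q0 | 11..[.]0...   read . → write 1, move ←, go to q1
q1 | 11.[.]10...   read . → write 1, move →, go to q0
q0 | 11.1[1]0...   read 1 → write 1, move →, go to q2
q2 | 11.11[0]...   read 0 → write ., move →, go to q2
q2 | 11.11.[.]..   read . → write ., move ←, go to q2
q2 | 11.11[.]...   read . → write ., move ←, go to q2
q2 | 11.1[1]....   read 1 → write 0, move ←, go to q0
q0 | 11.[1]0....   read 1 → write 1, move →, go to q2
q2 | 11.1[0]....   read 0 → write ., move →, go to q2
q2 | 11.1.[.]...   read . → write ., move ←, go to q2
q2 | 11.1[.]....   read . → write ., move ←, go to q2
q2 | 11.[1].....   read 1 → write 0, move ←, go to q0
q0 | 11[.]0.....   read . → write 1, move ←, go to q1
q1 | 1[1]10.....
The non-blank tape span at halt is 1110.

1110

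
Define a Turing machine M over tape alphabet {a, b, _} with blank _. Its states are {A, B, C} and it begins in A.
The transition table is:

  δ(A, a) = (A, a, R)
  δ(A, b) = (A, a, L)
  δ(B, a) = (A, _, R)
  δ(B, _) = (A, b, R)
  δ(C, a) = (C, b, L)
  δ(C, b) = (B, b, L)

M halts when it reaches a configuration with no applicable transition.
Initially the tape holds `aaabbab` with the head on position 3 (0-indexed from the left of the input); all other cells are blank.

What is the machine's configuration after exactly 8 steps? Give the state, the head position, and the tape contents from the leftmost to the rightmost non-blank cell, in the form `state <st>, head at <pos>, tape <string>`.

state=A head=3 tape=aaa[b]bab   (A,b)→(A,a,L)
state=A head=2 tape=aa[a]abab   (A,a)→(A,a,R)
state=A head=3 tape=aaa[a]bab   (A,a)→(A,a,R)
state=A head=4 tape=aaaa[b]ab   (A,b)→(A,a,L)
state=A head=3 tape=aaa[a]aab   (A,a)→(A,a,R)
state=A head=4 tape=aaaa[a]ab   (A,a)→(A,a,R)
state=A head=5 tape=aaaaa[a]b   (A,a)→(A,a,R)
state=A head=6 tape=aaaaaa[b]   (A,b)→(A,a,L)
state=A head=5 tape=aaaaa[a]a
After 8 steps: state A, head at 5, tape aaaaaaa.

state A, head at 5, tape aaaaaaa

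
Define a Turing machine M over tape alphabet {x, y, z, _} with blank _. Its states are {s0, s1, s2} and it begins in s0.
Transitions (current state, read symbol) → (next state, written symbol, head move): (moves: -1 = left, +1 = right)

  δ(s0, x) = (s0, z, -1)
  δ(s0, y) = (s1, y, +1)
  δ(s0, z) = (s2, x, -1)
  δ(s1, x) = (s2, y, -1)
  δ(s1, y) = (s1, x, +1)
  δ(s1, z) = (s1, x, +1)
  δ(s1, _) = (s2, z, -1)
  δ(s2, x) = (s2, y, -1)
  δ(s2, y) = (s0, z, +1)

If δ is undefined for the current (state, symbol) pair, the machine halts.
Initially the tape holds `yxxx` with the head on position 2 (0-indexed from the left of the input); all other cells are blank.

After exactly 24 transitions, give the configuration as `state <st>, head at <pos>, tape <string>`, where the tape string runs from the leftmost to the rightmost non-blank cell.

state s1, head at 4, tape zzzyyz

state=s0 head=2 tape=yx[x]x__   (s0,x)→(s0,z,-1)
state=s0 head=1 tape=y[x]zx__   (s0,x)→(s0,z,-1)
state=s0 head=0 tape=[y]zzx__   (s0,y)→(s1,y,+1)
state=s1 head=1 tape=y[z]zx__   (s1,z)→(s1,x,+1)
state=s1 head=2 tape=yx[z]x__   (s1,z)→(s1,x,+1)
state=s1 head=3 tape=yxx[x]__   (s1,x)→(s2,y,-1)
state=s2 head=2 tape=yx[x]y__   (s2,x)→(s2,y,-1)
state=s2 head=1 tape=y[x]yy__   (s2,x)→(s2,y,-1)
state=s2 head=0 tape=[y]yyy__   (s2,y)→(s0,z,+1)
state=s0 head=1 tape=z[y]yy__   (s0,y)→(s1,y,+1)
state=s1 head=2 tape=zy[y]y__   (s1,y)→(s1,x,+1)
state=s1 head=3 tape=zyx[y]__   (s1,y)→(s1,x,+1)
state=s1 head=4 tape=zyxx[_]_   (s1,_)→(s2,z,-1)
state=s2 head=3 tape=zyx[x]z_   (s2,x)→(s2,y,-1)
state=s2 head=2 tape=zy[x]yz_   (s2,x)→(s2,y,-1)
state=s2 head=1 tape=z[y]yyz_   (s2,y)→(s0,z,+1)
state=s0 head=2 tape=zz[y]yz_   (s0,y)→(s1,y,+1)
state=s1 head=3 tape=zzy[y]z_   (s1,y)→(s1,x,+1)
state=s1 head=4 tape=zzyx[z]_   (s1,z)→(s1,x,+1)
state=s1 head=5 tape=zzyxx[_]   (s1,_)→(s2,z,-1)
state=s2 head=4 tape=zzyx[x]z   (s2,x)→(s2,y,-1)
state=s2 head=3 tape=zzy[x]yz   (s2,x)→(s2,y,-1)
state=s2 head=2 tape=zz[y]yyz   (s2,y)→(s0,z,+1)
state=s0 head=3 tape=zzz[y]yz   (s0,y)→(s1,y,+1)
state=s1 head=4 tape=zzzy[y]z
After 24 steps: state s1, head at 4, tape zzzyyz.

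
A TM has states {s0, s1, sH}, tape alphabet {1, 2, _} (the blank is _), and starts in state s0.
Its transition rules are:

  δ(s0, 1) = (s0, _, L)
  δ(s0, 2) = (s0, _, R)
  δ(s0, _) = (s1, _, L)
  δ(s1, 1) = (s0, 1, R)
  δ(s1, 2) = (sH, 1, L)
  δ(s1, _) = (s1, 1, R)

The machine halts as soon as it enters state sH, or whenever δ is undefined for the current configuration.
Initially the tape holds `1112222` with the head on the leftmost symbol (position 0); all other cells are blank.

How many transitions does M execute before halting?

20

s0 | ____[1]112222   read 1 → write _, move L, go to s0
s0 | ___[_]_112222   read _ → write _, move L, go to s1
s1 | __[_]__112222   read _ → write 1, move R, go to s1
s1 | __1[_]_112222   read _ → write 1, move R, go to s1
s1 | __11[_]112222   read _ → write 1, move R, go to s1
s1 | __111[1]12222   read 1 → write 1, move R, go to s0
s0 | __1111[1]2222   read 1 → write _, move L, go to s0
s0 | __111[1]_2222   read 1 → write _, move L, go to s0
s0 | __11[1]__2222   read 1 → write _, move L, go to s0
s0 | __1[1]___2222   read 1 → write _, move L, go to s0
s0 | __[1]____2222   read 1 → write _, move L, go to s0
s0 | _[_]_____2222   read _ → write _, move L, go to s1
s1 | [_]______2222   read _ → write 1, move R, go to s1
s1 | 1[_]_____2222   read _ → write 1, move R, go to s1
s1 | 11[_]____2222   read _ → write 1, move R, go to s1
s1 | 111[_]___2222   read _ → write 1, move R, go to s1
s1 | 1111[_]__2222   read _ → write 1, move R, go to s1
s1 | 11111[_]_2222   read _ → write 1, move R, go to s1
s1 | 111111[_]2222   read _ → write 1, move R, go to s1
s1 | 1111111[2]222   read 2 → write 1, move L, go to sH
sH | 111111[1]1222
M halts after 20 transitions.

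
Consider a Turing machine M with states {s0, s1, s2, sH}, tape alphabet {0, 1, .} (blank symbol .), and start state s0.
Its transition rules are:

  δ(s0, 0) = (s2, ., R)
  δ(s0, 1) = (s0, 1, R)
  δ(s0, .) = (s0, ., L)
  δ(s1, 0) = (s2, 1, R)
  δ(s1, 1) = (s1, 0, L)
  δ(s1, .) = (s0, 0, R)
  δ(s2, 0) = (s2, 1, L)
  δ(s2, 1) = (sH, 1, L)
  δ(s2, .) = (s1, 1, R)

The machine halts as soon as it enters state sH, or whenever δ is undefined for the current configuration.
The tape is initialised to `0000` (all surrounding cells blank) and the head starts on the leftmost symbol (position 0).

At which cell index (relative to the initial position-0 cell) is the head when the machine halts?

s0 | ..[0]000   read 0 → write ., move R, go to s2
s2 | ...[0]00   read 0 → write 1, move L, go to s2
s2 | ..[.]100   read . → write 1, move R, go to s1
s1 | ..1[1]00   read 1 → write 0, move L, go to s1
s1 | ..[1]000   read 1 → write 0, move L, go to s1
s1 | .[.]0000   read . → write 0, move R, go to s0
s0 | .0[0]000   read 0 → write ., move R, go to s2
s2 | .0.[0]00   read 0 → write 1, move L, go to s2
s2 | .0[.]100   read . → write 1, move R, go to s1
s1 | .01[1]00   read 1 → write 0, move L, go to s1
s1 | .0[1]000   read 1 → write 0, move L, go to s1
s1 | .[0]0000   read 0 → write 1, move R, go to s2
s2 | .1[0]000   read 0 → write 1, move L, go to s2
s2 | .[1]1000   read 1 → write 1, move L, go to sH
sH | [.]11000
At halt the head is at cell -2.

-2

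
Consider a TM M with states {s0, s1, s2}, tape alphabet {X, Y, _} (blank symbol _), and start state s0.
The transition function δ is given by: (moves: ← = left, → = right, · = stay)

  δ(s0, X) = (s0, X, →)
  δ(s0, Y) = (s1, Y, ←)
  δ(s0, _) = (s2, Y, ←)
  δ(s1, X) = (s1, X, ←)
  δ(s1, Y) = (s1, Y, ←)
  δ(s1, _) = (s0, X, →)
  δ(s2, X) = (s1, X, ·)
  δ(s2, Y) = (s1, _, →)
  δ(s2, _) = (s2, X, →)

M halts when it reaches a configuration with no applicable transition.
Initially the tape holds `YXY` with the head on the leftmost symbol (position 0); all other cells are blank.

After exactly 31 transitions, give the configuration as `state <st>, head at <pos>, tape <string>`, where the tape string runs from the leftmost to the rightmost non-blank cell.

state s1, head at -1, tape XXXXXYXY

s0 | _____[Y]XY   read Y → write Y, move ←, go to s1
s1 | ____[_]YXY   read _ → write X, move →, go to s0
s0 | ____X[Y]XY   read Y → write Y, move ←, go to s1
s1 | ____[X]YXY   read X → write X, move ←, go to s1
s1 | ___[_]XYXY   read _ → write X, move →, go to s0
s0 | ___X[X]YXY   read X → write X, move →, go to s0
s0 | ___XX[Y]XY   read Y → write Y, move ←, go to s1
s1 | ___X[X]YXY   read X → write X, move ←, go to s1
s1 | ___[X]XYXY   read X → write X, move ←, go to s1
s1 | __[_]XXYXY   read _ → write X, move →, go to s0
s0 | __X[X]XYXY   read X → write X, move →, go to s0
s0 | __XX[X]YXY   read X → write X, move →, go to s0
s0 | __XXX[Y]XY   read Y → write Y, move ←, go to s1
s1 | __XX[X]YXY   read X → write X, move ←, go to s1
s1 | __X[X]XYXY   read X → write X, move ←, go to s1
s1 | __[X]XXYXY   read X → write X, move ←, go to s1
s1 | _[_]XXXYXY   read _ → write X, move →, go to s0
s0 | _X[X]XXYXY   read X → write X, move →, go to s0
s0 | _XX[X]XYXY   read X → write X, move →, go to s0
s0 | _XXX[X]YXY   read X → write X, move →, go to s0
s0 | _XXXX[Y]XY   read Y → write Y, move ←, go to s1
s1 | _XXX[X]YXY   read X → write X, move ←, go to s1
s1 | _XX[X]XYXY   read X → write X, move ←, go to s1
s1 | _X[X]XXYXY   read X → write X, move ←, go to s1
s1 | _[X]XXXYXY   read X → write X, move ←, go to s1
s1 | [_]XXXXYXY   read _ → write X, move →, go to s0
s0 | X[X]XXXYXY   read X → write X, move →, go to s0
s0 | XX[X]XXYXY   read X → write X, move →, go to s0
s0 | XXX[X]XYXY   read X → write X, move →, go to s0
s0 | XXXX[X]YXY   read X → write X, move →, go to s0
s0 | XXXXX[Y]XY   read Y → write Y, move ←, go to s1
s1 | XXXX[X]YXY
After 31 steps: state s1, head at -1, tape XXXXXYXY.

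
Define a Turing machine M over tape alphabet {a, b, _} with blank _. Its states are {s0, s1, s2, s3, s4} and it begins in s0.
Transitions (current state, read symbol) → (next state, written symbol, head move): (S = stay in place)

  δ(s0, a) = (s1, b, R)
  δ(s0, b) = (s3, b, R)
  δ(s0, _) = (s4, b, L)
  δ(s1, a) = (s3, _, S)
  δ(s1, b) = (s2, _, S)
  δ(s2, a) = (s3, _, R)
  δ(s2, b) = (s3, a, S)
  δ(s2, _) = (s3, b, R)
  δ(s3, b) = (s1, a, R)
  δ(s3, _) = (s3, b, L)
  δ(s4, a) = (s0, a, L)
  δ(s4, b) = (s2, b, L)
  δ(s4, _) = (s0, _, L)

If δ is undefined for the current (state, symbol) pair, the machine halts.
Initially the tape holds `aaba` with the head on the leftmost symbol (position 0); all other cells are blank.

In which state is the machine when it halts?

s3

state=s0 head=0 tape=[a]aba   (s0,a)→(s1,b,R)
state=s1 head=1 tape=b[a]ba   (s1,a)→(s3,_,S)
state=s3 head=1 tape=b[_]ba   (s3,_)→(s3,b,L)
state=s3 head=0 tape=[b]bba   (s3,b)→(s1,a,R)
state=s1 head=1 tape=a[b]ba   (s1,b)→(s2,_,S)
state=s2 head=1 tape=a[_]ba   (s2,_)→(s3,b,R)
state=s3 head=2 tape=ab[b]a   (s3,b)→(s1,a,R)
state=s1 head=3 tape=aba[a]   (s1,a)→(s3,_,S)
state=s3 head=3 tape=aba[_]   (s3,_)→(s3,b,L)
state=s3 head=2 tape=ab[a]b
No transition is defined for (s3, a); M halts in state s3.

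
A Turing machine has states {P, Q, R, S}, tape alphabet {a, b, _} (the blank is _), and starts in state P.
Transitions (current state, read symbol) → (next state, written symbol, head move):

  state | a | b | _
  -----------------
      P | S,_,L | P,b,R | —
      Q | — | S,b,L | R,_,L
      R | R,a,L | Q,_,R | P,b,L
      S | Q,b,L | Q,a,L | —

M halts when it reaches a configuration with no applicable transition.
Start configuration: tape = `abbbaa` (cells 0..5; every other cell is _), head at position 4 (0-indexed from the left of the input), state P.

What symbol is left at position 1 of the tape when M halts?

P | abbb[a]a   read a → write _, move L, go to S
S | abb[b]_a   read b → write a, move L, go to Q
Q | ab[b]a_a   read b → write b, move L, go to S
S | a[b]ba_a   read b → write a, move L, go to Q
Q | [a]aba_a
Cell 1 holds a when M halts.

a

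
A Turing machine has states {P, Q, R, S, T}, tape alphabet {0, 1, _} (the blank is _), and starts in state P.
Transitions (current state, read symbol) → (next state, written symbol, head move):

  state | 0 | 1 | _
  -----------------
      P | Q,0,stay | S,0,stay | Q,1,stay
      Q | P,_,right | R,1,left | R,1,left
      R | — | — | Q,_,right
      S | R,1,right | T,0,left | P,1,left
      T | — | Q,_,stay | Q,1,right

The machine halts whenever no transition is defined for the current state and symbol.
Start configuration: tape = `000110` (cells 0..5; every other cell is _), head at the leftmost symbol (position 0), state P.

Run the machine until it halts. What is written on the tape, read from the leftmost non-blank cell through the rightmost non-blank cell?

P | [0]00110   read 0 → write 0, move stay, go to Q
Q | [0]00110   read 0 → write _, move right, go to P
P | _[0]0110   read 0 → write 0, move stay, go to Q
Q | _[0]0110   read 0 → write _, move right, go to P
P | __[0]110   read 0 → write 0, move stay, go to Q
Q | __[0]110   read 0 → write _, move right, go to P
P | ___[1]10   read 1 → write 0, move stay, go to S
S | ___[0]10   read 0 → write 1, move right, go to R
R | ___1[1]0
The non-blank tape span at halt is 110.

110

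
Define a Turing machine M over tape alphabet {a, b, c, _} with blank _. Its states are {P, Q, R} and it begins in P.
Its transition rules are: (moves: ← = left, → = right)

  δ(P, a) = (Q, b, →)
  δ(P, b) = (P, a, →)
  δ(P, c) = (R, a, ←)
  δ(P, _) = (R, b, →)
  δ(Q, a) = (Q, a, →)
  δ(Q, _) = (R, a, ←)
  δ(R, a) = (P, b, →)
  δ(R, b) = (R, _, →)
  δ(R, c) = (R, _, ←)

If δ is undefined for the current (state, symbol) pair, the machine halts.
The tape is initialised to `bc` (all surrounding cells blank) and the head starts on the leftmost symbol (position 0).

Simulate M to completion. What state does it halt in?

P | [b]c___   read b → write a, move →, go to P
P | a[c]___   read c → write a, move ←, go to R
R | [a]a___   read a → write b, move →, go to P
P | b[a]___   read a → write b, move →, go to Q
Q | bb[_]__   read _ → write a, move ←, go to R
R | b[b]a__   read b → write _, move →, go to R
R | b_[a]__   read a → write b, move →, go to P
P | b_b[_]_   read _ → write b, move →, go to R
R | b_bb[_]
No transition is defined for (R, _); M halts in state R.

R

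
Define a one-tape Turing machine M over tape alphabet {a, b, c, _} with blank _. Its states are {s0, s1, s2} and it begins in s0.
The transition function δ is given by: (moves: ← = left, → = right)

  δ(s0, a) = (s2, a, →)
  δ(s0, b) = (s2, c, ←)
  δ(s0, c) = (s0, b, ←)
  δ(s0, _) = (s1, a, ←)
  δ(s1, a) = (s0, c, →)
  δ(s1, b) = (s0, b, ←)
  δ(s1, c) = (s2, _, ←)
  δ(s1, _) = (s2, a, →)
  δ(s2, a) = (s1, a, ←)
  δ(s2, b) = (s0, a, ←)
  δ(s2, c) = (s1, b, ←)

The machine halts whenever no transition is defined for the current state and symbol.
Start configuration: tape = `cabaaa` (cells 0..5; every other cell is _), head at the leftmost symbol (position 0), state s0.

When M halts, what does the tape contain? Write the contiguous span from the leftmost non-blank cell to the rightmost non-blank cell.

state=s0 head=0 tape=__[c]abaaa_   (s0,c)→(s0,b,←)
state=s0 head=-1 tape=_[_]babaaa_   (s0,_)→(s1,a,←)
state=s1 head=-2 tape=[_]ababaaa_   (s1,_)→(s2,a,→)
state=s2 head=-1 tape=a[a]babaaa_   (s2,a)→(s1,a,←)
state=s1 head=-2 tape=[a]ababaaa_   (s1,a)→(s0,c,→)
state=s0 head=-1 tape=c[a]babaaa_   (s0,a)→(s2,a,→)
state=s2 head=0 tape=ca[b]abaaa_   (s2,b)→(s0,a,←)
state=s0 head=-1 tape=c[a]aabaaa_   (s0,a)→(s2,a,→)
state=s2 head=0 tape=ca[a]abaaa_   (s2,a)→(s1,a,←)
state=s1 head=-1 tape=c[a]aabaaa_   (s1,a)→(s0,c,→)
state=s0 head=0 tape=cc[a]abaaa_   (s0,a)→(s2,a,→)
state=s2 head=1 tape=cca[a]baaa_   (s2,a)→(s1,a,←)
state=s1 head=0 tape=cc[a]abaaa_   (s1,a)→(s0,c,→)
state=s0 head=1 tape=ccc[a]baaa_   (s0,a)→(s2,a,→)
state=s2 head=2 tape=ccca[b]aaa_   (s2,b)→(s0,a,←)
state=s0 head=1 tape=ccc[a]aaaa_   (s0,a)→(s2,a,→)
state=s2 head=2 tape=ccca[a]aaa_   (s2,a)→(s1,a,←)
state=s1 head=1 tape=ccc[a]aaaa_   (s1,a)→(s0,c,→)
state=s0 head=2 tape=cccc[a]aaa_   (s0,a)→(s2,a,→)
state=s2 head=3 tape=cccca[a]aa_   (s2,a)→(s1,a,←)
state=s1 head=2 tape=cccc[a]aaa_   (s1,a)→(s0,c,→)
state=s0 head=3 tape=ccccc[a]aa_   (s0,a)→(s2,a,→)
state=s2 head=4 tape=ccccca[a]a_   (s2,a)→(s1,a,←)
state=s1 head=3 tape=ccccc[a]aa_   (s1,a)→(s0,c,→)
state=s0 head=4 tape=cccccc[a]a_   (s0,a)→(s2,a,→)
state=s2 head=5 tape=cccccca[a]_   (s2,a)→(s1,a,←)
state=s1 head=4 tape=cccccc[a]a_   (s1,a)→(s0,c,→)
state=s0 head=5 tape=ccccccc[a]_   (s0,a)→(s2,a,→)
state=s2 head=6 tape=ccccccca[_]
The non-blank tape span at halt is ccccccca.

ccccccca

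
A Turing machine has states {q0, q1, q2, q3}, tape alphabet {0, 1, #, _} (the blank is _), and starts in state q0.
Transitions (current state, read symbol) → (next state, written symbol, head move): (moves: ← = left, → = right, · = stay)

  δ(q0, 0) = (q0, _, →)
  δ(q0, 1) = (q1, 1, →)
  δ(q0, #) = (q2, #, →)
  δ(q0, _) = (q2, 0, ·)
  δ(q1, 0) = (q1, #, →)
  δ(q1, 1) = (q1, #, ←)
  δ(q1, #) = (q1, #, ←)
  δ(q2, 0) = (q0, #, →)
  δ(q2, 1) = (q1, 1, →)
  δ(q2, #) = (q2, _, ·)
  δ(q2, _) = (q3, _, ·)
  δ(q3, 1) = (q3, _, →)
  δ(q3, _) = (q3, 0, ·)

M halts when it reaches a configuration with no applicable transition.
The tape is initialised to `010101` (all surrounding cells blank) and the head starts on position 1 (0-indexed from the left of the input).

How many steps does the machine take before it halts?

8

state=q0 head=1 tape=_0[1]0101   (q0,1)→(q1,1,→)
state=q1 head=2 tape=_01[0]101   (q1,0)→(q1,#,→)
state=q1 head=3 tape=_01#[1]01   (q1,1)→(q1,#,←)
state=q1 head=2 tape=_01[#]#01   (q1,#)→(q1,#,←)
state=q1 head=1 tape=_0[1]##01   (q1,1)→(q1,#,←)
state=q1 head=0 tape=_[0]###01   (q1,0)→(q1,#,→)
state=q1 head=1 tape=_#[#]##01   (q1,#)→(q1,#,←)
state=q1 head=0 tape=_[#]###01   (q1,#)→(q1,#,←)
state=q1 head=-1 tape=[_]####01
M halts after 8 transitions.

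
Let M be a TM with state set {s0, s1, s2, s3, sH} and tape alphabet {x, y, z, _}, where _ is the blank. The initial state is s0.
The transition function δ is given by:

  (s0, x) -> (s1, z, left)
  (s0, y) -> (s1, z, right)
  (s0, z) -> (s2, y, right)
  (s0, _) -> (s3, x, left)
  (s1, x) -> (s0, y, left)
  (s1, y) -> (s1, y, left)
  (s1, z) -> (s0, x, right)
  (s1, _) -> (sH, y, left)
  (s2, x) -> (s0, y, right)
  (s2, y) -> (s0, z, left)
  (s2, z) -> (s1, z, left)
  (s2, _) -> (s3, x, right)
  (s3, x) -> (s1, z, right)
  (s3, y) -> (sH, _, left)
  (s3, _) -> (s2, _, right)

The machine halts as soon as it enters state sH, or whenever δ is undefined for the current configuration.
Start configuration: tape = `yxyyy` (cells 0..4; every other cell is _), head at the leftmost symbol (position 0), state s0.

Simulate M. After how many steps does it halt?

14

s0 | [y]xyyy_   read y → write z, move right, go to s1
s1 | z[x]yyy_   read x → write y, move left, go to s0
s0 | [z]yyyy_   read z → write y, move right, go to s2
s2 | y[y]yyy_   read y → write z, move left, go to s0
s0 | [y]zyyy_   read y → write z, move right, go to s1
s1 | z[z]yyy_   read z → write x, move right, go to s0
s0 | zx[y]yy_   read y → write z, move right, go to s1
s1 | zxz[y]y_   read y → write y, move left, go to s1
s1 | zx[z]yy_   read z → write x, move right, go to s0
s0 | zxx[y]y_   read y → write z, move right, go to s1
s1 | zxxz[y]_   read y → write y, move left, go to s1
s1 | zxx[z]y_   read z → write x, move right, go to s0
s0 | zxxx[y]_   read y → write z, move right, go to s1
s1 | zxxxz[_]   read _ → write y, move left, go to sH
sH | zxxx[z]y
M halts after 14 transitions.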